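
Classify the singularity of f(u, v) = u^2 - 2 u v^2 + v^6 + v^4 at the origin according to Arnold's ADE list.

A5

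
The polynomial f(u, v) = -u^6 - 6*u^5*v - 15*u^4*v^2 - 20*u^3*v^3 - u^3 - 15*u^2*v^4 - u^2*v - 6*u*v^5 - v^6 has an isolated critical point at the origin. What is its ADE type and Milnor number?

The Hessian of f at 0 has rank 0. Corank 2; j^3 = -u^2*(u + v) has shape L^2 M (L != M), so D-series; mu = 7 gives D_7.

Type D_{7}, Milnor number mu = 7.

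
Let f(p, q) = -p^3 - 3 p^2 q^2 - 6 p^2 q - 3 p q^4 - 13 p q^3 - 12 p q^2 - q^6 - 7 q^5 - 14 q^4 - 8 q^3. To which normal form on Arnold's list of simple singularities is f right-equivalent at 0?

The Hessian of f at 0 has rank 0. Corank 2; j^3 = -(p + 2*q)^3 is a perfect cube, so E-series; the 4-jet and mu = 7 give E_7.

E7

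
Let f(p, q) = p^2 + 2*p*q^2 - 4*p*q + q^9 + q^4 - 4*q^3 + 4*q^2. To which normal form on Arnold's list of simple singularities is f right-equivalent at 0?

A_{8}

The Hessian of f at 0 has rank 1. Corank 1: A-series; mu = 8 gives A_8.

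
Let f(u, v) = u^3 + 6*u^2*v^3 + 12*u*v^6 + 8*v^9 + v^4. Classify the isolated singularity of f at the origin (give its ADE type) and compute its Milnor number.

Type E_6, Milnor number mu = 6.

The Hessian of f at 0 has rank 0. Corank 2; j^3 = u^3 is a perfect cube, so E-series; the 4-jet and mu = 6 give E_6.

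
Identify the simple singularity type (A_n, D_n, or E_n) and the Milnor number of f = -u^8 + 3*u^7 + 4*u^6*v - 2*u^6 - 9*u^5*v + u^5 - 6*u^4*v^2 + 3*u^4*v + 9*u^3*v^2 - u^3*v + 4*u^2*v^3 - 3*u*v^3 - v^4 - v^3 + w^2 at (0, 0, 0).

Type E_{7}, Milnor number mu = 7.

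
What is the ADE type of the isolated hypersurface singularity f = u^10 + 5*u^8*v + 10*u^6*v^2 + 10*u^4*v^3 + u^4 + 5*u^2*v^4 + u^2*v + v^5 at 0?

D_{6}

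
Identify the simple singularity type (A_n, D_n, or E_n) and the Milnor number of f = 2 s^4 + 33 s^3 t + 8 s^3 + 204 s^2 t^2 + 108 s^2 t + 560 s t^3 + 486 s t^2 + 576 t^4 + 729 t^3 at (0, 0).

Type E7, Milnor number mu = 7.

The Hessian of f at 0 has rank 0. Corank 2; j^3 = (2*s + 9*t)^3 is a perfect cube, so E-series; the 4-jet and mu = 7 give E_7.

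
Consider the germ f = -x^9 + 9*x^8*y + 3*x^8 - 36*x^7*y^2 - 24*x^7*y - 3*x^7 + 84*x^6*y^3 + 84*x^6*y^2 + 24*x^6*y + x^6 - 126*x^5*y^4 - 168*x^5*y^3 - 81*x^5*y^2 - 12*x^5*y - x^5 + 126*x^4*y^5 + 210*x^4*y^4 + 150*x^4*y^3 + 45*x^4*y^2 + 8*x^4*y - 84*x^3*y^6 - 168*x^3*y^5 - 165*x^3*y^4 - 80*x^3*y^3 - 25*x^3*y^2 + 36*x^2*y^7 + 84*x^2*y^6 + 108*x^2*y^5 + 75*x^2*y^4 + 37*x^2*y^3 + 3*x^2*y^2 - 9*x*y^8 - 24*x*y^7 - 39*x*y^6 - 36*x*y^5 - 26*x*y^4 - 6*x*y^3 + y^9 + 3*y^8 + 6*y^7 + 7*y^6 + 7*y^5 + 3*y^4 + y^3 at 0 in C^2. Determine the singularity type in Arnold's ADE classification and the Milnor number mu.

Type E8, Milnor number mu = 8.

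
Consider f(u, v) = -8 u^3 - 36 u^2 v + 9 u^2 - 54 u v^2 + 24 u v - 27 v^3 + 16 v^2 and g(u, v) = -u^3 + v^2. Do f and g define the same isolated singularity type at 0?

Yes.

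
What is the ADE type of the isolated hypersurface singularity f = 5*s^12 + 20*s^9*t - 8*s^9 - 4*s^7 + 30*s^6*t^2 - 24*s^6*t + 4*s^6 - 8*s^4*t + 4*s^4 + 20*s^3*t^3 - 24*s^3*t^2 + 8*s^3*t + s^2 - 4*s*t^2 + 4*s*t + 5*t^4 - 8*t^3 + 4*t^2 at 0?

A3

The Hessian of f at 0 is [[2, 4], [4, 8]] with rank 1, so corank 1. A Groebner basis of the Jacobian ideal J(f) in C{s,t} is {s^2 - 2*s - 4*t, s*t + s + 2*t, -s/2 + t^2 - t}; counting standard monomials gives mu = 3. Corank 1: A-series; mu = 3 gives A_3.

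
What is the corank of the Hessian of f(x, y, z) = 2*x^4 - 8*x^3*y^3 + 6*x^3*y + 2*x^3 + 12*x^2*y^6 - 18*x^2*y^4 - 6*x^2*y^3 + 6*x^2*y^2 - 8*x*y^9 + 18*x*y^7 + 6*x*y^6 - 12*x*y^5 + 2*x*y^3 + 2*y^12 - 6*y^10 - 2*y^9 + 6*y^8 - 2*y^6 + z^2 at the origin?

The Hessian at 0 is [[0, 0, 0], [0, 0, 0], [0, 0, 2]] of rank 1; hence corank 2.

2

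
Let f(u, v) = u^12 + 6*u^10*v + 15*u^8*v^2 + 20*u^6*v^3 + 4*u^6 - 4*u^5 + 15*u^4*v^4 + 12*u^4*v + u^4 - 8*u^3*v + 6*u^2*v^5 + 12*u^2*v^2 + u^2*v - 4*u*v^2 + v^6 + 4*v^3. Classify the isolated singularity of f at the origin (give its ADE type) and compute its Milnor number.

The Hessian of f at 0 has rank 0. Corank 2; j^3 = v*(u - 2*v)^2 has shape L^2 M (L != M), so D-series; mu = 7 gives D_7.

Type D7, Milnor number mu = 7.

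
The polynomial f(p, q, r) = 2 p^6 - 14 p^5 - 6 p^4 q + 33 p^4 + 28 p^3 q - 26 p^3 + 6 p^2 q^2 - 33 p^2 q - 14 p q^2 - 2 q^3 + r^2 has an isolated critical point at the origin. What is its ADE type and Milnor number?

The Hessian of f at 0 has rank 1. Corank 2; j^3 = -(2*p + q)*(13*p^2 + 10*p*q + 2*q^2) splits into three distinct lines over C (the quadratic factor has nonzero discriminant), so D_4.

Type D_{4}, Milnor number mu = 4.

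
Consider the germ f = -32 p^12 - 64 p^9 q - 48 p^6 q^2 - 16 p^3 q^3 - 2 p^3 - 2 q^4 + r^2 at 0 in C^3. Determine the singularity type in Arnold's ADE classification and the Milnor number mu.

The Hessian of f at 0 is [[0, 0, 0], [0, 0, 0], [0, 0, 2]] with rank 1, so corank 2. A Groebner basis of the Jacobian ideal J(f) in C{p,q,r} is {q^3, p^2, r}; counting standard monomials gives mu = 6. Corank 2; j^3 = -2*p^3 is a perfect cube, so E-series; the 4-jet and mu = 6 give E_6.

Type E6, Milnor number mu = 6.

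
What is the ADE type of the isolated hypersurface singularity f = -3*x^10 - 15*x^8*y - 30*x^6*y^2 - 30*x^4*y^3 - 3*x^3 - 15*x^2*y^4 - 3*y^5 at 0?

The Hessian of f at 0 is [[0, 0], [0, 0]] with rank 0, so corank 2. A Groebner basis of the Jacobian ideal J(f) in C{x,y} is {y^4, x^2}; counting standard monomials gives mu = 8. Corank 2; j^3 = -3*x^3 is a perfect cube, so E-series; the 5-jet and mu = 8 give E_8.

E_{8}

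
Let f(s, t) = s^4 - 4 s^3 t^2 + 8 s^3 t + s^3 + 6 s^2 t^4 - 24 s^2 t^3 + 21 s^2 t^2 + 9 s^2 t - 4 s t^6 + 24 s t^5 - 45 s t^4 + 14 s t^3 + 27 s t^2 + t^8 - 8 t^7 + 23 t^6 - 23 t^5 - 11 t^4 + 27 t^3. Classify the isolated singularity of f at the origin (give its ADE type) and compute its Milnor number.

Type E6, Milnor number mu = 6.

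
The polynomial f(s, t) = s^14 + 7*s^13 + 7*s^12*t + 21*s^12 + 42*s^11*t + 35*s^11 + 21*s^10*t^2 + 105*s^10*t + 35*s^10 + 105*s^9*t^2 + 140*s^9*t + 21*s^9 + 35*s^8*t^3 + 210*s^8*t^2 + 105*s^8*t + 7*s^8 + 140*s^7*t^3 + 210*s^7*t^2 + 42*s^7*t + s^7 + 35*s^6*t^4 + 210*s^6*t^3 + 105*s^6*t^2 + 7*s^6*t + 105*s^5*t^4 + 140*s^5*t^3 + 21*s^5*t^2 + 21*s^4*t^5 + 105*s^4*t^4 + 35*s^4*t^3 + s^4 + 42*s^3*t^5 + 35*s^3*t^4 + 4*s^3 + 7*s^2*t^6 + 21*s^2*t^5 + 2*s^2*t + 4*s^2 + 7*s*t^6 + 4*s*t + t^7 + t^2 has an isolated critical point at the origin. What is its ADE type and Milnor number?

Type A_{6}, Milnor number mu = 6.

The Hessian of f at 0 is [[8, 4], [4, 2]] with rank 1, so corank 1. A Groebner basis of the Jacobian ideal J(f) in C{s,t} is {448*s*t/3 - 640*s/3 + t^4 + 16*t^3/3 + 48*t^2 - 320*t/3, s*t^2 - 16*s*t/3 + 16*s/3 + t^3/6 - 2*t^2 + 8*t/3, s^2 + 2*s + t}; counting standard monomials gives mu = 6. Corank 1: A-series; mu = 6 gives A_6.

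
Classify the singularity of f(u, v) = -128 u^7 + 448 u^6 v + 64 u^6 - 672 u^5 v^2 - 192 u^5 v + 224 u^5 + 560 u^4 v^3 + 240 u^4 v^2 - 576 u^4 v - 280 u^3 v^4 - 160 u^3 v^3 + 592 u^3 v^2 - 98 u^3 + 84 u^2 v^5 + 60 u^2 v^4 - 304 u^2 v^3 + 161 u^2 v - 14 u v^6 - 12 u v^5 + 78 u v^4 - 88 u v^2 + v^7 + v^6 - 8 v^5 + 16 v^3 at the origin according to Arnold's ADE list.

D7

The Hessian of f at 0 is [[0, 0], [0, 0]] with rank 0, so corank 2. A Groebner basis of the Jacobian ideal J(f) in C{u,v} is {-33614*u^2 + 36015*u*v + v^4 - 9604*v^2, u^3 - 56*u^2 + 64*u*v - 64*v^3/343 - 128*v^2/7, u^2*v - 196*u^2/3 + 224*u*v/3 - 16*v^3/49 - 64*v^2/3, -343*u^2/6 + u*v^2 + 196*u*v/3 - 4*v^3/7 - 56*v^2/3}; counting standard monomials gives mu = 7. Corank 2; j^3 = -(2*u - v)*(7*u - 4*v)^2 has shape L^2 M (L != M), so D-series; mu = 7 gives D_7.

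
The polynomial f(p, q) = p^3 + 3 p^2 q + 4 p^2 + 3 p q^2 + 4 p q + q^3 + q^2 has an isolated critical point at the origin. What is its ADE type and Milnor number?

Type A2, Milnor number mu = 2.

The Hessian of f at 0 has rank 1. Corank 1: A-series; mu = 2 gives A_2.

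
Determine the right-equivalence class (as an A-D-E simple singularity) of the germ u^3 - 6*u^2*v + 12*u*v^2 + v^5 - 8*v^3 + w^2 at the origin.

The Hessian of f at 0 is [[0, 0, 0], [0, 0, 0], [0, 0, 2]] with rank 1, so corank 2. A Groebner basis of the Jacobian ideal J(f) in C{u,v,w} is {v^4, u^2 - 4*u*v + 4*v^2, w}; counting standard monomials gives mu = 8. Corank 2; j^3 = (u - 2*v)^3 is a perfect cube, so E-series; the 5-jet and mu = 8 give E_8.

E_{8}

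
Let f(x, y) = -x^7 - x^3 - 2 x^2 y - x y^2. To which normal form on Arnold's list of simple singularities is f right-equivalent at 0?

The Hessian of f at 0 has rank 0. Corank 2; j^3 = -x*(x + y)^2 has shape L^2 M (L != M), so D-series; mu = 8 gives D_8.

D_{8}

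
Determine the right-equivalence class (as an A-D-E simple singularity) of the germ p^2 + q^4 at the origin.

The Hessian of f at 0 is [[2, 0], [0, 0]] with rank 1, so corank 1. A Groebner basis of the Jacobian ideal J(f) in C{p,q} is {q^3, p}; counting standard monomials gives mu = 3. Corank 1: A-series; mu = 3 gives A_3.

A_{3}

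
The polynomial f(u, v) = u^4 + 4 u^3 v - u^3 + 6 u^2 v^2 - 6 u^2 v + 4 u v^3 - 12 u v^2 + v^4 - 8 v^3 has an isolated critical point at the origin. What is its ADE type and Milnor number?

The Hessian of f at 0 has rank 0. Corank 2; j^3 = -(u + 2*v)^3 is a perfect cube, so E-series; the 4-jet and mu = 6 give E_6.

Type E_{6}, Milnor number mu = 6.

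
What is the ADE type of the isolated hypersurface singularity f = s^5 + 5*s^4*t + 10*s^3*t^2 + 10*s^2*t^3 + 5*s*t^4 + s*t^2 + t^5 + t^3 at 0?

D6

The Hessian of f at 0 has rank 0. Corank 2; j^3 = t^2*(s + t) has shape L^2 M (L != M), so D-series; mu = 6 gives D_6.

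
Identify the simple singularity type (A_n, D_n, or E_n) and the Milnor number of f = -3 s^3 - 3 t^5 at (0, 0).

Type E8, Milnor number mu = 8.

The Hessian of f at 0 has rank 0. Corank 2; j^3 = -3*s^3 is a perfect cube, so E-series; the 5-jet and mu = 8 give E_8.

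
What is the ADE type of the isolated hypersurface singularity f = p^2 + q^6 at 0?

The Hessian of f at 0 has rank 1. Corank 1: A-series; mu = 5 gives A_5.

A5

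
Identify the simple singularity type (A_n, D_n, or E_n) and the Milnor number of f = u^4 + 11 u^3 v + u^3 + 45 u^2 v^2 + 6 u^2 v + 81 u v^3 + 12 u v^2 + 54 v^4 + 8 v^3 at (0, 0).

Type E_7, Milnor number mu = 7.

The Hessian of f at 0 is [[0, 0], [0, 0]] with rank 0, so corank 2. A Groebner basis of the Jacobian ideal J(f) in C{u,v} is {3*u^2 + 12*u*v + v^4 + v^3 + 12*v^2, u^3 + 30*u^2 + 120*u*v + 18*v^3 + 120*v^2, u^2*v - 9*u^2 - 36*u*v - 7*v^3 - 36*v^2, 2*u^2 + u*v^2 + 8*u*v + 8*v^3/3 + 8*v^2}; counting standard monomials gives mu = 7. Corank 2; j^3 = (u + 2*v)^3 is a perfect cube, so E-series; the 4-jet and mu = 7 give E_7.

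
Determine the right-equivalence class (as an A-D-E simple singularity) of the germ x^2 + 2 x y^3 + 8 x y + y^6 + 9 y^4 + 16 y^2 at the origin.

A_{3}

The Hessian of f at 0 has rank 1. Corank 1: A-series; mu = 3 gives A_3.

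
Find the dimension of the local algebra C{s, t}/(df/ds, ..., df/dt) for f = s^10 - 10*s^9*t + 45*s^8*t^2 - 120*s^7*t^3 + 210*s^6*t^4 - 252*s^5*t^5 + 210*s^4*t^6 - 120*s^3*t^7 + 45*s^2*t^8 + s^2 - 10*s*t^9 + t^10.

9

The Hessian of f at 0 has rank 1. Corank 1: A-series; mu = 9 gives A_9.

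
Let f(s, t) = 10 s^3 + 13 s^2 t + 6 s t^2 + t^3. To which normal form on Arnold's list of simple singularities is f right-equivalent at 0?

D_{4}

The Hessian of f at 0 has rank 0. Corank 2; j^3 = (2*s + t)*(5*s^2 + 4*s*t + t^2) splits into three distinct lines over C (the quadratic factor has nonzero discriminant), so D_4.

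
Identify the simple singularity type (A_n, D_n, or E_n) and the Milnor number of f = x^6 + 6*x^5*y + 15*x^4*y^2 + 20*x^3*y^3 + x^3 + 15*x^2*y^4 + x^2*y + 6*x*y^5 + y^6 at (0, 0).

The Hessian of f at 0 has rank 0. Corank 2; j^3 = x^2*(x + y) has shape L^2 M (L != M), so D-series; mu = 7 gives D_7.

Type D_{7}, Milnor number mu = 7.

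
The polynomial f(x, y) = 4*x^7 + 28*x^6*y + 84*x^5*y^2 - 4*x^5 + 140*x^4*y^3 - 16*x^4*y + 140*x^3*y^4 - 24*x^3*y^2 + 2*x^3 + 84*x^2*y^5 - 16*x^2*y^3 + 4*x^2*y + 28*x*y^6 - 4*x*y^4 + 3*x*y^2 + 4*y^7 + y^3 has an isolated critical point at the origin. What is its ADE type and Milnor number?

Type D_{4}, Milnor number mu = 4.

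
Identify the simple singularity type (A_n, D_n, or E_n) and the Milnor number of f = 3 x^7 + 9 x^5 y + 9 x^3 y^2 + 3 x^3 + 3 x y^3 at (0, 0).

Type E_7, Milnor number mu = 7.

The Hessian of f at 0 is [[0, 0], [0, 0]] with rank 0, so corank 2. A Groebner basis of the Jacobian ideal J(f) in C{x,y} is {x^3, x*y^2, 3*x^2 + y^3}; counting standard monomials gives mu = 7. Corank 2; j^3 = 3*x^3 is a perfect cube, so E-series; the 4-jet and mu = 7 give E_7.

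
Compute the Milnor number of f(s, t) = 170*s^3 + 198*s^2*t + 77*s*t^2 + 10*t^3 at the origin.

4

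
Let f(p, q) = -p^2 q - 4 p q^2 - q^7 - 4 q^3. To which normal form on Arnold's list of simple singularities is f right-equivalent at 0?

The Hessian of f at 0 has rank 0. Corank 2; j^3 = -q*(p + 2*q)^2 has shape L^2 M (L != M), so D-series; mu = 8 gives D_8.

D_8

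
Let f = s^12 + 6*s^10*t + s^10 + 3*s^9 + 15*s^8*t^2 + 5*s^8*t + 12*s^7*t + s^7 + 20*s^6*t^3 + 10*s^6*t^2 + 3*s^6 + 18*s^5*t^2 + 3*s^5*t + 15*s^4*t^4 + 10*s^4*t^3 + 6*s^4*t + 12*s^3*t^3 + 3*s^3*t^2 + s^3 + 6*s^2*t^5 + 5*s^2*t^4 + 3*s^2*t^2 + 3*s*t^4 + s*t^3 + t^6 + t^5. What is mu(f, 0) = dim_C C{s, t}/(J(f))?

The Hessian of f at 0 is [[0, 0], [0, 0]] with rank 0, so corank 2. A Groebner basis of the Jacobian ideal J(f) in C{s,t} is {-s^2 + t^4 - t^3/3, s^3, s^2*t + s^2/3 + t^3/9, s^2 + s*t^2 + t^3/3}; counting standard monomials gives mu = 7. Corank 2; j^3 = s^3 is a perfect cube, so E-series; the 4-jet and mu = 7 give E_7.

7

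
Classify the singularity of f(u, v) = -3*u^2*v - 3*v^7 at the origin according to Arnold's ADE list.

The Hessian of f at 0 has rank 0. Corank 2; j^3 = -3*u^2*v has shape L^2 M (L != M), so D-series; mu = 8 gives D_8.

D_{8}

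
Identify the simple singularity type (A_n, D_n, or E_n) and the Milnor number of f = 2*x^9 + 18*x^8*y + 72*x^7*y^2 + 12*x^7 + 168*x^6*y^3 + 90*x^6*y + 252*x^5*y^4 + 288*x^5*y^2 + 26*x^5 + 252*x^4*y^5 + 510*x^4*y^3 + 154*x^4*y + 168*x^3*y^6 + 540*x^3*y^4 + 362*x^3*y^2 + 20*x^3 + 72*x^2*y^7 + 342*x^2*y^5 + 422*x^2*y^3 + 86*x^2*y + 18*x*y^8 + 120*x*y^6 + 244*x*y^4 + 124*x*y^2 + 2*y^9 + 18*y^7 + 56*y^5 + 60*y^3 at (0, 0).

The Hessian of f at 0 is [[0, 0], [0, 0]] with rank 0, so corank 2. A Groebner basis of the Jacobian ideal J(f) in C{x,y} is {y^3, x^2 - 26*y^2/11, x*y + 17*y^2/11}; counting standard monomials gives mu = 4. Corank 2; j^3 = 2*(2*x + 3*y)*(5*x^2 + 14*x*y + 10*y^2) splits into three distinct lines over C (the quadratic factor has nonzero discriminant), so D_4.

Type D4, Milnor number mu = 4.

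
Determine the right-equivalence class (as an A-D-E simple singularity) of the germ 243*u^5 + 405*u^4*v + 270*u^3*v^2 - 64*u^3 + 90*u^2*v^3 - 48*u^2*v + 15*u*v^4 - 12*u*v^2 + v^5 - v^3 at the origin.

The Hessian of f at 0 has rank 0. Corank 2; j^3 = -(4*u + v)^3 is a perfect cube, so E-series; the 5-jet and mu = 8 give E_8.

E_8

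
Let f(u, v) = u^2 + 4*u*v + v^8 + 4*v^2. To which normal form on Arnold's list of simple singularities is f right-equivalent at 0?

The Hessian of f at 0 is [[2, 4], [4, 8]] with rank 1, so corank 1. A Groebner basis of the Jacobian ideal J(f) in C{u,v} is {v^7, u + 2*v}; counting standard monomials gives mu = 7. Corank 1: A-series; mu = 7 gives A_7.

A_7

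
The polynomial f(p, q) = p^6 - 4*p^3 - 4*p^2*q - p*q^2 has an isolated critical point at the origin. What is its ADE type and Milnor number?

The Hessian of f at 0 is [[0, 0], [0, 0]] with rank 0, so corank 2. A Groebner basis of the Jacobian ideal J(f) in C{p,q} is {32*p*q/3 + q^5 + 16*q^2/3, p*q^2 + q^3/2, p^2 + p*q/2}; counting standard monomials gives mu = 7. Corank 2; j^3 = -p*(2*p + q)^2 has shape L^2 M (L != M), so D-series; mu = 7 gives D_7.

Type D_7, Milnor number mu = 7.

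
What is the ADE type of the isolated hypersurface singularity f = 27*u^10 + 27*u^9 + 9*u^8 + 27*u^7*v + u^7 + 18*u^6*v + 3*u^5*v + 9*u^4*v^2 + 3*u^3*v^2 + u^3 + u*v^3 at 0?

E7

The Hessian of f at 0 has rank 0. Corank 2; j^3 = u^3 is a perfect cube, so E-series; the 4-jet and mu = 7 give E_7.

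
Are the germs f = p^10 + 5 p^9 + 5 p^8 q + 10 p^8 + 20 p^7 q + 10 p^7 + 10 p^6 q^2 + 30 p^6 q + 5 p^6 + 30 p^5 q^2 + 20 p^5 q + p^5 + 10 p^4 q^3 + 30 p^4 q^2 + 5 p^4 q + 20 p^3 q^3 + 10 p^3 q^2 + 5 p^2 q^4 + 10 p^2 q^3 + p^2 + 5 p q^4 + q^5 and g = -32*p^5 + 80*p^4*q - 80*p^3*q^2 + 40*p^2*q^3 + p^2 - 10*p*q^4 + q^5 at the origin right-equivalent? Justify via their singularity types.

Yes.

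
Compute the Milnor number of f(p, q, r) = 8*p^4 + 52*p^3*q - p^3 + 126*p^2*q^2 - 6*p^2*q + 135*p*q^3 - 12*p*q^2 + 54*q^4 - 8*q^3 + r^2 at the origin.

7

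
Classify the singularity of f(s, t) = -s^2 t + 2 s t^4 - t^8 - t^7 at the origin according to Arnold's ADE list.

D_{9}

The Hessian of f at 0 has rank 0. Corank 2; j^3 = -s^2*t has shape L^2 M (L != M), so D-series; mu = 9 gives D_9.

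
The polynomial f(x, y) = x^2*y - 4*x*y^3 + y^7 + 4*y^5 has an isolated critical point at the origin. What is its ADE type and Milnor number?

Type D_8, Milnor number mu = 8.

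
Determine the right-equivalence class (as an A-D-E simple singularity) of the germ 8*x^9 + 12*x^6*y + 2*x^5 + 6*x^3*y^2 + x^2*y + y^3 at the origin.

D_4

The Hessian of f at 0 is [[0, 0], [0, 0]] with rank 0, so corank 2. A Groebner basis of the Jacobian ideal J(f) in C{x,y} is {y^3, x^2 + 3*y^2, x*y}; counting standard monomials gives mu = 4. Corank 2; j^3 = y*(x^2 + y^2) splits into three distinct lines over C (the quadratic factor has nonzero discriminant), so D_4.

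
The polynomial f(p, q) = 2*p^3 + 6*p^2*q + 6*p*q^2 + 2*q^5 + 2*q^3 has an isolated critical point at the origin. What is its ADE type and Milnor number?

Type E8, Milnor number mu = 8.

The Hessian of f at 0 is [[0, 0], [0, 0]] with rank 0, so corank 2. A Groebner basis of the Jacobian ideal J(f) in C{p,q} is {q^4, p^2 + 2*p*q + q^2}; counting standard monomials gives mu = 8. Corank 2; j^3 = 2*(p + q)^3 is a perfect cube, so E-series; the 5-jet and mu = 8 give E_8.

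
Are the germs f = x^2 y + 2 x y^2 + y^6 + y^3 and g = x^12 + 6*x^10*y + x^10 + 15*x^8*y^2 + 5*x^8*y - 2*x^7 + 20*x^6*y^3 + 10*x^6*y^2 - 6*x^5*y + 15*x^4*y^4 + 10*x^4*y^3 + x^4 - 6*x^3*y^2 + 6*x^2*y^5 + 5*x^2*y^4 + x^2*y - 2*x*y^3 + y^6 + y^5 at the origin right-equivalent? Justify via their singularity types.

Yes.

The Hessian of f at 0 is [[0, 0], [0, 0]] with rank 0, so corank 2. A Groebner basis of the Jacobian ideal J(f) in C{x,y} is {x^2/6 + y^5 - y^2/6, x^3 + y^3, x*y + y^2}; counting standard monomials gives mu = 7. Corank 2; j^3 = y*(x + y)^2 has shape L^2 M (L != M), so D-series; mu = 7 gives D_7. The Hessian of g at 0 is [[0, 0], [0, 0]] with rank 0, so corank 2. A Groebner basis of the Jacobian ideal J(g) in C{x,y} is {x^3, x^2*y + x^2/6 - x*y^2/6, -x*y + y^3}; counting standard monomials gives mu = 7. Corank 2; j^3 = x^2*y has shape L^2 M (L != M), so D-series; mu = 7 gives D_7. Both have type D_7, hence right-equivalent.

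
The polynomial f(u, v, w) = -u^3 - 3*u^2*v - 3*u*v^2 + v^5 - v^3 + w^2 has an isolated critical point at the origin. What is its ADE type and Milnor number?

Type E8, Milnor number mu = 8.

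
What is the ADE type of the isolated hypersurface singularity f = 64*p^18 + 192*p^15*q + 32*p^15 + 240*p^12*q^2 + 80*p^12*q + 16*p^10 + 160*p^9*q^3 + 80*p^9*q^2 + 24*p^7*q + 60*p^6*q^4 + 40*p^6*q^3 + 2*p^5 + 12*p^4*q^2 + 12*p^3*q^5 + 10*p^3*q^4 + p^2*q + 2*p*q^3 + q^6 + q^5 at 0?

The Hessian of f at 0 is [[0, 0], [0, 0]] with rank 0, so corank 2. A Groebner basis of the Jacobian ideal J(f) in C{p,q} is {p^3, p^2*q + p^2/6 + p*q^2/6, p*q + q^3}; counting standard monomials gives mu = 7. Corank 2; j^3 = p^2*q has shape L^2 M (L != M), so D-series; mu = 7 gives D_7.

D7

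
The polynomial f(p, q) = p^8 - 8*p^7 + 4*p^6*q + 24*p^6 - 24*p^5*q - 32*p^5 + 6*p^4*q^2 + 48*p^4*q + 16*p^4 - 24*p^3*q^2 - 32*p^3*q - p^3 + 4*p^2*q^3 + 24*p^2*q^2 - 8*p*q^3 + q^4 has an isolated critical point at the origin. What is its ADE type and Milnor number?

Type E_6, Milnor number mu = 6.

The Hessian of f at 0 has rank 0. Corank 2; j^3 = -p^3 is a perfect cube, so E-series; the 4-jet and mu = 6 give E_6.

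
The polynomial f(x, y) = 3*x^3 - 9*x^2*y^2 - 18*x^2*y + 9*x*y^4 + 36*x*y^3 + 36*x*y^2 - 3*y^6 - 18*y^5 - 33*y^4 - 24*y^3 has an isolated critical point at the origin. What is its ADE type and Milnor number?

Type E_{6}, Milnor number mu = 6.

The Hessian of f at 0 is [[0, 0], [0, 0]] with rank 0, so corank 2. A Groebner basis of the Jacobian ideal J(f) in C{x,y} is {x^3 - 6*x^2 + 24*x*y - 24*y^2, x^2*y - 2*x^2 + 8*x*y - 8*y^2, -x^2/2 + x*y^2 + 2*x*y - 2*y^2, y^3}; counting standard monomials gives mu = 6. Corank 2; j^3 = 3*(x - 2*y)^3 is a perfect cube, so E-series; the 4-jet and mu = 6 give E_6.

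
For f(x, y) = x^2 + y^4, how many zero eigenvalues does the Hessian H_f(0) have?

Hessian at 0 has rank 1.

1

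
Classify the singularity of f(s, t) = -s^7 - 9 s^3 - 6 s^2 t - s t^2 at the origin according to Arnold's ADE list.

The Hessian of f at 0 is [[0, 0], [0, 0]] with rank 0, so corank 2. A Groebner basis of the Jacobian ideal J(f) in C{s,t} is {2187*s*t/7 + t^6 + 729*t^2/7, s*t^2 + t^3/3, s^2 + s*t/3}; counting standard monomials gives mu = 8. Corank 2; j^3 = -s*(3*s + t)^2 has shape L^2 M (L != M), so D-series; mu = 8 gives D_8.

D_8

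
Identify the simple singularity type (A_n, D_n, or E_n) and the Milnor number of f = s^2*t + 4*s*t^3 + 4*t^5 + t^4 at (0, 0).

Type D_5, Milnor number mu = 5.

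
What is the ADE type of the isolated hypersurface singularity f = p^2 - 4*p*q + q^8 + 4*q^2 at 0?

A_7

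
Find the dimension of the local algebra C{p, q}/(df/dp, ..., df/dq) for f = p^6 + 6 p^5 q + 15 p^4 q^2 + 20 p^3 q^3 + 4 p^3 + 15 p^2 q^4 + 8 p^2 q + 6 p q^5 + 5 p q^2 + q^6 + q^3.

7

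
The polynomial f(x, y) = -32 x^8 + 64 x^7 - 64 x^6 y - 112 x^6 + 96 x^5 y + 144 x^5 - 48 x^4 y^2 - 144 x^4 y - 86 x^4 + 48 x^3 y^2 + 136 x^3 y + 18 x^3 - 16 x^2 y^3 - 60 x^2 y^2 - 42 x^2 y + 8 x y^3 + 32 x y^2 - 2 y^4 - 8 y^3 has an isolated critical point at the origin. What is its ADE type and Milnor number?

Type D_5, Milnor number mu = 5.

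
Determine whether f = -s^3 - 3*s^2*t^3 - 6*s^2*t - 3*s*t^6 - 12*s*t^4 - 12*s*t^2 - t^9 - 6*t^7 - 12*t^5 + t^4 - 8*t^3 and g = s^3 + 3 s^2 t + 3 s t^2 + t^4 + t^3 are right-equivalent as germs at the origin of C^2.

Yes.

The Hessian of f at 0 is [[0, 0], [0, 0]] with rank 0, so corank 2. A Groebner basis of the Jacobian ideal J(f) in C{s,t} is {t^3, s^2 + 4*s*t + 4*t^2}; counting standard monomials gives mu = 6. Corank 2; j^3 = -(s + 2*t)^3 is a perfect cube, so E-series; the 4-jet and mu = 6 give E_6. The Hessian of g at 0 is [[0, 0], [0, 0]] with rank 0, so corank 2. A Groebner basis of the Jacobian ideal J(g) in C{s,t} is {t^3, s^2 + 2*s*t + t^2}; counting standard monomials gives mu = 6. Corank 2; j^3 = (s + t)^3 is a perfect cube, so E-series; the 4-jet and mu = 6 give E_6. Both have type E_6, hence right-equivalent.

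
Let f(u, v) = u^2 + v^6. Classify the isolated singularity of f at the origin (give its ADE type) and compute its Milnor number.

Type A_5, Milnor number mu = 5.

The Hessian of f at 0 has rank 1. Corank 1: A-series; mu = 5 gives A_5.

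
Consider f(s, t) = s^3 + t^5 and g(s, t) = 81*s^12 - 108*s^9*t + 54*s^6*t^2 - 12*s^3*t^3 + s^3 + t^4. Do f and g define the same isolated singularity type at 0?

No.

The Hessian of f at 0 is [[0, 0], [0, 0]] with rank 0, so corank 2. A Groebner basis of the Jacobian ideal J(f) in C{s,t} is {t^4, s^2}; counting standard monomials gives mu = 8. Corank 2; j^3 = s^3 is a perfect cube, so E-series; the 5-jet and mu = 8 give E_8. The Hessian of g at 0 is [[0, 0], [0, 0]] with rank 0, so corank 2. A Groebner basis of the Jacobian ideal J(g) in C{s,t} is {t^3, s^2}; counting standard monomials gives mu = 6. Corank 2; j^3 = s^3 is a perfect cube, so E-series; the 4-jet and mu = 6 give E_6. f is E_8 but g is E_6, hence not right-equivalent.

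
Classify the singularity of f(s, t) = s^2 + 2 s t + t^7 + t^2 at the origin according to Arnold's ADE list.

A_6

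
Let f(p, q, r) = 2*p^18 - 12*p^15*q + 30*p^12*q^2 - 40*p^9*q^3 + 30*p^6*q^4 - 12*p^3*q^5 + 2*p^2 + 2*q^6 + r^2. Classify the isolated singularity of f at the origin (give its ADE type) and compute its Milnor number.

Type A5, Milnor number mu = 5.

The Hessian of f at 0 is [[4, 0, 0], [0, 0, 0], [0, 0, 2]] with rank 2, so corank 1. A Groebner basis of the Jacobian ideal J(f) in C{p,q,r} is {q^5, p, r}; counting standard monomials gives mu = 5. Corank 1: A-series; mu = 5 gives A_5.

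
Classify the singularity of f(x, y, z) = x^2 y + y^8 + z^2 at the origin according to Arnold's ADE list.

D_{9}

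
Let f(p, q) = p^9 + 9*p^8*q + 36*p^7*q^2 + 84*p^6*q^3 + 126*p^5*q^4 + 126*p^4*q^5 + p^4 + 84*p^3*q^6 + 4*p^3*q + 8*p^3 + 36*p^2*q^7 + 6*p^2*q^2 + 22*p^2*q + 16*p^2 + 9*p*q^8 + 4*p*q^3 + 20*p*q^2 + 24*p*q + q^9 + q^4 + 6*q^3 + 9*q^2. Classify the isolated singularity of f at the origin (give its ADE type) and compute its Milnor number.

The Hessian of f at 0 has rank 1. Corank 1: A-series; mu = 8 gives A_8.

Type A_8, Milnor number mu = 8.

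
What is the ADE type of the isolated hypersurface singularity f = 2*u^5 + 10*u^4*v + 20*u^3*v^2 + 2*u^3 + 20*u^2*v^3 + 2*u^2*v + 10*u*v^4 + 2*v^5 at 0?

D_6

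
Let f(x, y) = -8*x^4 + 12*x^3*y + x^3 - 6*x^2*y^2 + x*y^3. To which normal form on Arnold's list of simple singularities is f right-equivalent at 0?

E_{7}

The Hessian of f at 0 has rank 0. Corank 2; j^3 = x^3 is a perfect cube, so E-series; the 4-jet and mu = 7 give E_7.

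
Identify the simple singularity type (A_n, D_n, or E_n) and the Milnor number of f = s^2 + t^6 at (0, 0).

Type A_5, Milnor number mu = 5.

The Hessian of f at 0 is [[2, 0], [0, 0]] with rank 1, so corank 1. A Groebner basis of the Jacobian ideal J(f) in C{s,t} is {t^5, s}; counting standard monomials gives mu = 5. Corank 1: A-series; mu = 5 gives A_5.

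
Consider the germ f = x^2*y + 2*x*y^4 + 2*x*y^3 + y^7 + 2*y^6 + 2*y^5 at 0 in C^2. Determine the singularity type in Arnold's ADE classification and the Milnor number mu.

Type D_6, Milnor number mu = 6.

The Hessian of f at 0 is [[0, 0], [0, 0]] with rank 0, so corank 2. A Groebner basis of the Jacobian ideal J(f) in C{x,y} is {x^3, x^2*y, -x^2/4 + x*y^2, -x^2/4 + x*y + y^3}; counting standard monomials gives mu = 6. Corank 2; j^3 = x^2*y has shape L^2 M (L != M), so D-series; mu = 6 gives D_6.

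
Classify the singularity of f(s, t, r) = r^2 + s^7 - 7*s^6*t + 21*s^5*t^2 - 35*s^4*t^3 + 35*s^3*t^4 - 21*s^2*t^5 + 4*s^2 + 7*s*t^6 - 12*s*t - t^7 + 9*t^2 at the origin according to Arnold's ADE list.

A6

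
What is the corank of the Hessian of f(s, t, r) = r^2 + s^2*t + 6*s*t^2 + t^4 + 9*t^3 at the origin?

2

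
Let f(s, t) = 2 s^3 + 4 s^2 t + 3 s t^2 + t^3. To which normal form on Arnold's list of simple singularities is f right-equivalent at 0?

The Hessian of f at 0 is [[0, 0], [0, 0]] with rank 0, so corank 2. A Groebner basis of the Jacobian ideal J(f) in C{s,t} is {t^3, s^2 - 3*t^2/2, s*t + 3*t^2/2}; counting standard monomials gives mu = 4. Corank 2; j^3 = (s + t)*(2*s^2 + 2*s*t + t^2) splits into three distinct lines over C (the quadratic factor has nonzero discriminant), so D_4.

D_{4}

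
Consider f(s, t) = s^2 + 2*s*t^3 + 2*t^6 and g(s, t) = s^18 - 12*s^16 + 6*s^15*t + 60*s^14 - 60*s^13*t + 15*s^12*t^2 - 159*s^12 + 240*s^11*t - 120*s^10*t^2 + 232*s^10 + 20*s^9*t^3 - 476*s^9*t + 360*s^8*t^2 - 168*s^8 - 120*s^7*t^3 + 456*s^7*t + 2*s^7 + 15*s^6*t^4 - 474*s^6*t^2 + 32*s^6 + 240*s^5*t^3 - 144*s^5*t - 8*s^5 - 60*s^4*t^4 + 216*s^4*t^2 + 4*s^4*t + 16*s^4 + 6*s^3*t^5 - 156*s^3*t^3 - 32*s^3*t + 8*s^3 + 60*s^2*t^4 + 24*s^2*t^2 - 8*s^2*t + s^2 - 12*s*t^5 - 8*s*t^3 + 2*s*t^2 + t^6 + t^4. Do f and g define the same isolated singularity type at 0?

Yes.

The Hessian of f at 0 is [[2, 0], [0, 0]] with rank 1, so corank 1. A Groebner basis of the Jacobian ideal J(f) in C{s,t} is {s*t^2, s + t^3, s^2}; counting standard monomials gives mu = 5. Corank 1: A-series; mu = 5 gives A_5. The Hessian of g at 0 is [[2, 0], [0, 0]] with rank 1, so corank 1. A Groebner basis of the Jacobian ideal J(g) in C{s,t} is {s*t^2 + s*t - s/4 - t^2/4, 5*s*t - s + t^3 - t^2, s^2 - s*t + s/4 + t^2/4}; counting standard monomials gives mu = 5. Corank 1: A-series; mu = 5 gives A_5. Both have type A_5, hence right-equivalent.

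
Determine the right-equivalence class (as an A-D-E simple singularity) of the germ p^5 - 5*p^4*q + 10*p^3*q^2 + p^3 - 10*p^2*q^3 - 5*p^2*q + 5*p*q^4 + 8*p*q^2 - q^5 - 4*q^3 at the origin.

D_{6}

The Hessian of f at 0 has rank 0. Corank 2; j^3 = (p - 2*q)^2*(p - q) has shape L^2 M (L != M), so D-series; mu = 6 gives D_6.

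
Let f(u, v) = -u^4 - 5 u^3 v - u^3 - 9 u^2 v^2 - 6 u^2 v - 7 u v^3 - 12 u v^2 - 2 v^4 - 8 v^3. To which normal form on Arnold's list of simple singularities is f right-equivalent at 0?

E_{7}

The Hessian of f at 0 has rank 0. Corank 2; j^3 = -(u + 2*v)^3 is a perfect cube, so E-series; the 4-jet and mu = 7 give E_7.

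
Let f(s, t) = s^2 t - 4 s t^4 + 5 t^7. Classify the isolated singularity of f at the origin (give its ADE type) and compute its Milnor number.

The Hessian of f at 0 is [[0, 0], [0, 0]] with rank 0, so corank 2. A Groebner basis of the Jacobian ideal J(f) in C{s,t} is {2*s^2/3 + s*t^3, -s*t/2 + t^4, s^3, s^2*t}; counting standard monomials gives mu = 8. Corank 2; j^3 = s^2*t has shape L^2 M (L != M), so D-series; mu = 8 gives D_8.

Type D_8, Milnor number mu = 8.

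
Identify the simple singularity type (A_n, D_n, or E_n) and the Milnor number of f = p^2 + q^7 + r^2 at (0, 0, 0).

The Hessian of f at 0 has rank 2. Corank 1: A-series; mu = 6 gives A_6.

Type A6, Milnor number mu = 6.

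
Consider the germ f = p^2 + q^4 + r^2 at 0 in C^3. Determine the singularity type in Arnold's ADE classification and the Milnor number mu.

The Hessian of f at 0 is [[2, 0, 0], [0, 0, 0], [0, 0, 2]] with rank 2, so corank 1. A Groebner basis of the Jacobian ideal J(f) in C{p,q,r} is {q^3, p, r}; counting standard monomials gives mu = 3. Corank 1: A-series; mu = 3 gives A_3.

Type A_{3}, Milnor number mu = 3.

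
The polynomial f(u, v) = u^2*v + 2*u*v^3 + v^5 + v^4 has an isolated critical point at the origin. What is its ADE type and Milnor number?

Type D_5, Milnor number mu = 5.

The Hessian of f at 0 has rank 0. Corank 2; j^3 = u^2*v has shape L^2 M (L != M), so D-series; mu = 5 gives D_5.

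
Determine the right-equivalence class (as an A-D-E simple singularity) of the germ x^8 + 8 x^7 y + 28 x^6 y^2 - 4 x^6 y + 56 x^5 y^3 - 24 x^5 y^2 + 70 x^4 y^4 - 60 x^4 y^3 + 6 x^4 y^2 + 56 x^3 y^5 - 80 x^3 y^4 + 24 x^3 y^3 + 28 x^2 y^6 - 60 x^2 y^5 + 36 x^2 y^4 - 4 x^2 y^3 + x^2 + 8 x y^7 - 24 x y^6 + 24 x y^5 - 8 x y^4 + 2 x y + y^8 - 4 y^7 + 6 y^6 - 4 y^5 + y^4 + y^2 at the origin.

A_{3}

The Hessian of f at 0 has rank 1. Corank 1: A-series; mu = 3 gives A_3.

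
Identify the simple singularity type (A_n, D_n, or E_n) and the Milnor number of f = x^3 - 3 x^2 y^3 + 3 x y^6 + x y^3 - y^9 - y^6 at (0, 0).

Type E_7, Milnor number mu = 7.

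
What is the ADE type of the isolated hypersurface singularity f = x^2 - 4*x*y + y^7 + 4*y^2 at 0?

The Hessian of f at 0 has rank 1. Corank 1: A-series; mu = 6 gives A_6.

A6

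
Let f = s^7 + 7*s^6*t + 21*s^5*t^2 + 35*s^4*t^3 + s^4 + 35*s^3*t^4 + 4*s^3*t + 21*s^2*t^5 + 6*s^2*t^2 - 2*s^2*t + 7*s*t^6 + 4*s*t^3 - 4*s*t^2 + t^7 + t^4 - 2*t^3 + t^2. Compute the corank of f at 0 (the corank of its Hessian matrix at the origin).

1

The Hessian at 0 is [[0, 0], [0, 2]] of rank 1; hence corank 1.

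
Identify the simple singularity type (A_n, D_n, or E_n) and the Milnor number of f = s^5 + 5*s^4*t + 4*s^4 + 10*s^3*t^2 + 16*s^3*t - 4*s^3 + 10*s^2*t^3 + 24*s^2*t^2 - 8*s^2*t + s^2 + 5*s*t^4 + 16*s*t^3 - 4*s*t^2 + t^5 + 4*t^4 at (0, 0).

The Hessian of f at 0 is [[2, 0], [0, 0]] with rank 1, so corank 1. A Groebner basis of the Jacobian ideal J(f) in C{s,t} is {-s/8 + t^3 + t^2/4, s^2, s*t - s/4 + t^2/2}; counting standard monomials gives mu = 4. Corank 1: A-series; mu = 4 gives A_4.

Type A4, Milnor number mu = 4.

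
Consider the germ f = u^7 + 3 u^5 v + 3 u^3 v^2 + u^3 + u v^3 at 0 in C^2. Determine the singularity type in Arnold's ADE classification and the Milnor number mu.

The Hessian of f at 0 has rank 0. Corank 2; j^3 = u^3 is a perfect cube, so E-series; the 4-jet and mu = 7 give E_7.

Type E7, Milnor number mu = 7.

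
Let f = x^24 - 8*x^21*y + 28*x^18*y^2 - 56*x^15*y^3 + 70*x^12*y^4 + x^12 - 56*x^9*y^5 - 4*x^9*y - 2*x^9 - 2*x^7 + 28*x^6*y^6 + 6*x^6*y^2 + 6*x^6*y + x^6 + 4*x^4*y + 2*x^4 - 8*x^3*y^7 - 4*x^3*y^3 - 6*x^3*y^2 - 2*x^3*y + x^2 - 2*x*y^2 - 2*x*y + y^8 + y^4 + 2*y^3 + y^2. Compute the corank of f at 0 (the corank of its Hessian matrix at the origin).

1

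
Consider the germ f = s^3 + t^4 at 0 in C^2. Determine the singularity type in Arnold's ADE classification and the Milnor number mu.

Type E_6, Milnor number mu = 6.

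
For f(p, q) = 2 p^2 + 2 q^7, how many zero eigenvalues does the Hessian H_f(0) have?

Hessian at 0 has rank 1.

1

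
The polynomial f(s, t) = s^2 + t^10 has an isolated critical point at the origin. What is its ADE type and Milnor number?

The Hessian of f at 0 has rank 1. Corank 1: A-series; mu = 9 gives A_9.

Type A_9, Milnor number mu = 9.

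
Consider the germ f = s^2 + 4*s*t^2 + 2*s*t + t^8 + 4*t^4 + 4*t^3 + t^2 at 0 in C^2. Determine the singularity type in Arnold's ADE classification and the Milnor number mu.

Type A_7, Milnor number mu = 7.

The Hessian of f at 0 is [[2, 2], [2, 2]] with rank 1, so corank 1. A Groebner basis of the Jacobian ideal J(f) in C{s,t} is {s^4 + 3*s^3 + 7*s^2*t - 11*s^2/4 - 7*s*t/2 + 3*s/8 + 3*t/8, s^3*t - 3*s^3/2 - 3*s^2*t + s^2 + 5*s*t/4 - s/8 - t/8, s/2 + t^2 + t/2}; counting standard monomials gives mu = 7. Corank 1: A-series; mu = 7 gives A_7.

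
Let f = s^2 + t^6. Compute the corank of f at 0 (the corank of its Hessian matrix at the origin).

Hessian at 0 has rank 1.

1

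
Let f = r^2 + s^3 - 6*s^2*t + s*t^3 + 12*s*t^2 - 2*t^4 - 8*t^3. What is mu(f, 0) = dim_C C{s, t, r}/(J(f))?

The Hessian of f at 0 has rank 1. Corank 2; j^3 = (s - 2*t)^3 is a perfect cube, so E-series; the 4-jet and mu = 7 give E_7.

7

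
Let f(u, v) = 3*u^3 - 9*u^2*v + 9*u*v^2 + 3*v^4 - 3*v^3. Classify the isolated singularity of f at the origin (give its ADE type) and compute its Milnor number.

Type E_{6}, Milnor number mu = 6.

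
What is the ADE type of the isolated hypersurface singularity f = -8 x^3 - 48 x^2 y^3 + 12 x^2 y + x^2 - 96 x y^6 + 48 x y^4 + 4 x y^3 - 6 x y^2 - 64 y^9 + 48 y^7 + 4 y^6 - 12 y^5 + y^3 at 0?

A_2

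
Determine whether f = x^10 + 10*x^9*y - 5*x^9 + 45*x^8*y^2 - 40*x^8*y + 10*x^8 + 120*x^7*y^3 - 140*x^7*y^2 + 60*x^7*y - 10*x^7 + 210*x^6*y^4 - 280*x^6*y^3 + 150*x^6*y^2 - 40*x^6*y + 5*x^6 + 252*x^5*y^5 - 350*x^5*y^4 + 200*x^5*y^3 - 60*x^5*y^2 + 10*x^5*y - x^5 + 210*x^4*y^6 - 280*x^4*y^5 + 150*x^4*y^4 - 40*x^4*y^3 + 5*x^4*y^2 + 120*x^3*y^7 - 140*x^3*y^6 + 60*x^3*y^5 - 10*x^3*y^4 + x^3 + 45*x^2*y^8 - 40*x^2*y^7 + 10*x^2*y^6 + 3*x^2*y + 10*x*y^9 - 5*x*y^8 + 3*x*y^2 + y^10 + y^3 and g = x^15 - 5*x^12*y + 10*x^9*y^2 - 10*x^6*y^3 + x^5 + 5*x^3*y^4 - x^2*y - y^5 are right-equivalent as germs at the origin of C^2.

The Hessian of f at 0 has rank 0. Corank 2; j^3 = (x + y)^3 is a perfect cube, so E-series; the 5-jet and mu = 8 give E_8. The Hessian of g at 0 has rank 0. Corank 2; j^3 = -x^2*y has shape L^2 M (L != M), so D-series; mu = 6 gives D_6. f is E_8 but g is D_6, hence not right-equivalent.

No.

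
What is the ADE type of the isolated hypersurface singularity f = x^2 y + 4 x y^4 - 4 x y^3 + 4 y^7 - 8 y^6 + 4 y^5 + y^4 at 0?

D_5

The Hessian of f at 0 has rank 0. Corank 2; j^3 = x^2*y has shape L^2 M (L != M), so D-series; mu = 5 gives D_5.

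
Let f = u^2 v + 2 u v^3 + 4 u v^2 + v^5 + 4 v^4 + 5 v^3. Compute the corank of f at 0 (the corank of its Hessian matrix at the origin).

Hessian at 0 has rank 0.

2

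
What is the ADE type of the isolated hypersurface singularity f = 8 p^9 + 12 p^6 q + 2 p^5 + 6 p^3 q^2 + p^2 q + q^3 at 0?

The Hessian of f at 0 has rank 0. Corank 2; j^3 = q*(p^2 + q^2) splits into three distinct lines over C (the quadratic factor has nonzero discriminant), so D_4.

D4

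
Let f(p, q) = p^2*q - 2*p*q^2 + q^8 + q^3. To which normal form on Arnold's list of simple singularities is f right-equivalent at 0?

D_9

The Hessian of f at 0 has rank 0. Corank 2; j^3 = q*(p - q)^2 has shape L^2 M (L != M), so D-series; mu = 9 gives D_9.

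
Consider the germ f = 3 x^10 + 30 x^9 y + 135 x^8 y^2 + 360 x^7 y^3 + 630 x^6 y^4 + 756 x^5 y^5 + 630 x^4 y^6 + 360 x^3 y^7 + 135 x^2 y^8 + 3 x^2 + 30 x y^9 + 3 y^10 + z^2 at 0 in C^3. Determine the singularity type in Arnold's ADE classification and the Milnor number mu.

Type A9, Milnor number mu = 9.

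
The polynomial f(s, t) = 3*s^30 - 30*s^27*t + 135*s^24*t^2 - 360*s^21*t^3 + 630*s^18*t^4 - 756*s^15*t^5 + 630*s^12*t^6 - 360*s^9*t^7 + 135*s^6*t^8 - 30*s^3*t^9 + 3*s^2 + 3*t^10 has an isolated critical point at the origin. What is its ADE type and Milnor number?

The Hessian of f at 0 has rank 1. Corank 1: A-series; mu = 9 gives A_9.

Type A9, Milnor number mu = 9.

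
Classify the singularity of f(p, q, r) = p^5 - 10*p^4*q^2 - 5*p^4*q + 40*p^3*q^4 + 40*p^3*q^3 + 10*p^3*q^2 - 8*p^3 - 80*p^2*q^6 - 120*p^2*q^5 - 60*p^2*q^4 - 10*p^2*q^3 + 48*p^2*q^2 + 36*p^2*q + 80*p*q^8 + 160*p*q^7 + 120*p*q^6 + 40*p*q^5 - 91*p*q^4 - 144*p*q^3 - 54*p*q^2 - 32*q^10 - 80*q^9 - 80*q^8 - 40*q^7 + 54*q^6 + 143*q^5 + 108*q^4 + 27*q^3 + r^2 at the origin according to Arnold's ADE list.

E_8

The Hessian of f at 0 has rank 1. Corank 2; j^3 = -(2*p - 3*q)^3 is a perfect cube, so E-series; the 5-jet and mu = 8 give E_8.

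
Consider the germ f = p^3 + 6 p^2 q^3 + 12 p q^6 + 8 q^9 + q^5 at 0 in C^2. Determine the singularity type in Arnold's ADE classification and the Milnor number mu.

The Hessian of f at 0 has rank 0. Corank 2; j^3 = p^3 is a perfect cube, so E-series; the 5-jet and mu = 8 give E_8.

Type E_{8}, Milnor number mu = 8.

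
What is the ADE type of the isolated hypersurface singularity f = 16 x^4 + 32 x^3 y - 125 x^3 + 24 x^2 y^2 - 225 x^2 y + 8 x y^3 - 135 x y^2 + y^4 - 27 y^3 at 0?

E_6

The Hessian of f at 0 has rank 0. Corank 2; j^3 = -(5*x + 3*y)^3 is a perfect cube, so E-series; the 4-jet and mu = 6 give E_6.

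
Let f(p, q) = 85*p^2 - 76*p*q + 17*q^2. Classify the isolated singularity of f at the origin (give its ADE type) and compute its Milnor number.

The Hessian of f at 0 has rank 2. Corank 0: nondegenerate Morse point, so A_1.

Type A1, Milnor number mu = 1.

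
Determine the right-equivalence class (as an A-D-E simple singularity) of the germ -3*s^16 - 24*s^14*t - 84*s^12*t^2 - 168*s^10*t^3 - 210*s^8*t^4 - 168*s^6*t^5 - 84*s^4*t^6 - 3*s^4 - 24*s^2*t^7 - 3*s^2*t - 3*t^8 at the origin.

The Hessian of f at 0 has rank 0. Corank 2; j^3 = -3*s^2*t has shape L^2 M (L != M), so D-series; mu = 9 gives D_9.

D_{9}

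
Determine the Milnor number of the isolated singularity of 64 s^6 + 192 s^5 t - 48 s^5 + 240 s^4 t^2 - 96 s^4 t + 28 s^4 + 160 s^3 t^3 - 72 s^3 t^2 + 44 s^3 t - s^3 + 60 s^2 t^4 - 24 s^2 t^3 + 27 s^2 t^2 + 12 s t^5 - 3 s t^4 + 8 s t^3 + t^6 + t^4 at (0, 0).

6

The Hessian of f at 0 has rank 0. Corank 2; j^3 = -s^3 is a perfect cube, so E-series; the 4-jet and mu = 6 give E_6.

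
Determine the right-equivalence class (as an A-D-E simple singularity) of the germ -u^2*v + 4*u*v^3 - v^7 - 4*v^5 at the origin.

D8

The Hessian of f at 0 has rank 0. Corank 2; j^3 = -u^2*v has shape L^2 M (L != M), so D-series; mu = 8 gives D_8.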